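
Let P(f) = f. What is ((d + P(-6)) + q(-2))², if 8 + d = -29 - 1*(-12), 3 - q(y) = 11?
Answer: 1521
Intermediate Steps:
q(y) = -8 (q(y) = 3 - 1*11 = 3 - 11 = -8)
d = -25 (d = -8 + (-29 - 1*(-12)) = -8 + (-29 + 12) = -8 - 17 = -25)
((d + P(-6)) + q(-2))² = ((-25 - 6) - 8)² = (-31 - 8)² = (-39)² = 1521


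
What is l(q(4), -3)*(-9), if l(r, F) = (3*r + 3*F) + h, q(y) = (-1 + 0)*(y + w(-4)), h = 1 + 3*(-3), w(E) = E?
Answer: 153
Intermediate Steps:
h = -8 (h = 1 - 9 = -8)
q(y) = 4 - y (q(y) = (-1 + 0)*(y - 4) = -(-4 + y) = 4 - y)
l(r, F) = -8 + 3*F + 3*r (l(r, F) = (3*r + 3*F) - 8 = (3*F + 3*r) - 8 = -8 + 3*F + 3*r)
l(q(4), -3)*(-9) = (-8 + 3*(-3) + 3*(4 - 1*4))*(-9) = (-8 - 9 + 3*(4 - 4))*(-9) = (-8 - 9 + 3*0)*(-9) = (-8 - 9 + 0)*(-9) = -17*(-9) = 153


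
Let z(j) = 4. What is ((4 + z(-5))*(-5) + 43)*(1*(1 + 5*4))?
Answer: 63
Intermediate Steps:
((4 + z(-5))*(-5) + 43)*(1*(1 + 5*4)) = ((4 + 4)*(-5) + 43)*(1*(1 + 5*4)) = (8*(-5) + 43)*(1*(1 + 20)) = (-40 + 43)*(1*21) = 3*21 = 63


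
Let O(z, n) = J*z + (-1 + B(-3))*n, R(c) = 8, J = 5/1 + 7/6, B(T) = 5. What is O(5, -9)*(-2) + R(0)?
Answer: 55/3 ≈ 18.333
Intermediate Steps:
J = 37/6 (J = 5*1 + 7*(⅙) = 5 + 7/6 = 37/6 ≈ 6.1667)
O(z, n) = 4*n + 37*z/6 (O(z, n) = 37*z/6 + (-1 + 5)*n = 37*z/6 + 4*n = 4*n + 37*z/6)
O(5, -9)*(-2) + R(0) = (4*(-9) + (37/6)*5)*(-2) + 8 = (-36 + 185/6)*(-2) + 8 = -31/6*(-2) + 8 = 31/3 + 8 = 55/3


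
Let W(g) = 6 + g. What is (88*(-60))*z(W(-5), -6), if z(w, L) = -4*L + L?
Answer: -95040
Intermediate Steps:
z(w, L) = -3*L
(88*(-60))*z(W(-5), -6) = (88*(-60))*(-3*(-6)) = -5280*18 = -95040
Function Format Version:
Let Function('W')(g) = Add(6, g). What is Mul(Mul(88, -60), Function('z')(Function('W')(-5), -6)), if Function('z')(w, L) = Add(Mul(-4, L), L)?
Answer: -95040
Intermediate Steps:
Function('z')(w, L) = Mul(-3, L)
Mul(Mul(88, -60), Function('z')(Function('W')(-5), -6)) = Mul(Mul(88, -60), Mul(-3, -6)) = Mul(-5280, 18) = -95040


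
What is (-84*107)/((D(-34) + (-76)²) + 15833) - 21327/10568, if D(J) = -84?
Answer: -26383279/10832200 ≈ -2.4356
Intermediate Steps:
(-84*107)/((D(-34) + (-76)²) + 15833) - 21327/10568 = (-84*107)/((-84 + (-76)²) + 15833) - 21327/10568 = -8988/((-84 + 5776) + 15833) - 21327*1/10568 = -8988/(5692 + 15833) - 21327/10568 = -8988/21525 - 21327/10568 = -8988*1/21525 - 21327/10568 = -428/1025 - 21327/10568 = -26383279/10832200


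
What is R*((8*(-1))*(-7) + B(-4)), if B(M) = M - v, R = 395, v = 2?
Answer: 19750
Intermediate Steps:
B(M) = -2 + M (B(M) = M - 1*2 = M - 2 = -2 + M)
R*((8*(-1))*(-7) + B(-4)) = 395*((8*(-1))*(-7) + (-2 - 4)) = 395*(-8*(-7) - 6) = 395*(56 - 6) = 395*50 = 19750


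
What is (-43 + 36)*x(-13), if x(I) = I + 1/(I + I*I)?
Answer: 14189/156 ≈ 90.955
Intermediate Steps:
x(I) = I + 1/(I + I**2)
(-43 + 36)*x(-13) = (-43 + 36)*((1 + (-13)**2 + (-13)**3)/((-13)*(1 - 13))) = -(-7)*(1 + 169 - 2197)/(13*(-12)) = -(-7)*(-1)*(-2027)/(13*12) = -7*(-2027/156) = 14189/156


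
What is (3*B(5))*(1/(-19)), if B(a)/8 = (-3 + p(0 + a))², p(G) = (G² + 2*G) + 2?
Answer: -27744/19 ≈ -1460.2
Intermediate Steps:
p(G) = 2 + G² + 2*G
B(a) = 8*(-1 + a² + 2*a)² (B(a) = 8*(-3 + (2 + (0 + a)² + 2*(0 + a)))² = 8*(-3 + (2 + a² + 2*a))² = 8*(-1 + a² + 2*a)²)
(3*B(5))*(1/(-19)) = (3*(8*(-1 + 5² + 2*5)²))*(1/(-19)) = (3*(8*(-1 + 25 + 10)²))*(1*(-1/19)) = (3*(8*34²))*(-1/19) = (3*(8*1156))*(-1/19) = (3*9248)*(-1/19) = 27744*(-1/19) = -27744/19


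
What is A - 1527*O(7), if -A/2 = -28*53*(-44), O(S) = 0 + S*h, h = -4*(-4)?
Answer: -301616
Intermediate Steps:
h = 16
O(S) = 16*S (O(S) = 0 + S*16 = 0 + 16*S = 16*S)
A = -130592 (A = -2*(-28*53)*(-44) = -(-2968)*(-44) = -2*65296 = -130592)
A - 1527*O(7) = -130592 - 24432*7 = -130592 - 1527*112 = -130592 - 171024 = -301616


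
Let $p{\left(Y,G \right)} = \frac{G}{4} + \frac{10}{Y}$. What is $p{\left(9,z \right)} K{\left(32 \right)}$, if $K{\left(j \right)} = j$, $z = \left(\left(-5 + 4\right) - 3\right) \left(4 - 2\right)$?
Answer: $- \frac{256}{9} \approx -28.444$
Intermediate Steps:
$z = -8$ ($z = \left(-1 - 3\right) 2 = \left(-4\right) 2 = -8$)
$p{\left(Y,G \right)} = \frac{10}{Y} + \frac{G}{4}$ ($p{\left(Y,G \right)} = G \frac{1}{4} + \frac{10}{Y} = \frac{G}{4} + \frac{10}{Y} = \frac{10}{Y} + \frac{G}{4}$)
$p{\left(9,z \right)} K{\left(32 \right)} = \left(\frac{10}{9} + \frac{1}{4} \left(-8\right)\right) 32 = \left(10 \cdot \frac{1}{9} - 2\right) 32 = \left(\frac{10}{9} - 2\right) 32 = \left(- \frac{8}{9}\right) 32 = - \frac{256}{9}$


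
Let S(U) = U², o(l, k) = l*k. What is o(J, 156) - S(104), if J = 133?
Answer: 9932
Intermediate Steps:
o(l, k) = k*l
o(J, 156) - S(104) = 156*133 - 1*104² = 20748 - 1*10816 = 20748 - 10816 = 9932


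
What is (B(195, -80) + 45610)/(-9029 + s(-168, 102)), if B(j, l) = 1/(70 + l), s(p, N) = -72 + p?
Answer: -456099/92690 ≈ -4.9207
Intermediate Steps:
(B(195, -80) + 45610)/(-9029 + s(-168, 102)) = (1/(70 - 80) + 45610)/(-9029 + (-72 - 168)) = (1/(-10) + 45610)/(-9029 - 240) = (-⅒ + 45610)/(-9269) = (456099/10)*(-1/9269) = -456099/92690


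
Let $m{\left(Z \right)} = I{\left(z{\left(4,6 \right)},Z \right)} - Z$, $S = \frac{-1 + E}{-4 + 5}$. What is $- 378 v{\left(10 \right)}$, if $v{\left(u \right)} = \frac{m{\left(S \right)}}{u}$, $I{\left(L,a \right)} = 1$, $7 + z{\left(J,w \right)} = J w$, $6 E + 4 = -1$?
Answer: $- \frac{1071}{10} \approx -107.1$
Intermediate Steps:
$E = - \frac{5}{6}$ ($E = - \frac{2}{3} + \frac{1}{6} \left(-1\right) = - \frac{2}{3} - \frac{1}{6} = - \frac{5}{6} \approx -0.83333$)
$z{\left(J,w \right)} = -7 + J w$
$S = - \frac{11}{6}$ ($S = \frac{-1 - \frac{5}{6}}{-4 + 5} = - \frac{11}{6 \cdot 1} = \left(- \frac{11}{6}\right) 1 = - \frac{11}{6} \approx -1.8333$)
$m{\left(Z \right)} = 1 - Z$
$v{\left(u \right)} = \frac{17}{6 u}$ ($v{\left(u \right)} = \frac{1 - - \frac{11}{6}}{u} = \frac{1 + \frac{11}{6}}{u} = \frac{17}{6 u}$)
$- 378 v{\left(10 \right)} = - 378 \frac{17}{6 \cdot 10} = - 378 \cdot \frac{17}{6} \cdot \frac{1}{10} = \left(-378\right) \frac{17}{60} = - \frac{1071}{10}$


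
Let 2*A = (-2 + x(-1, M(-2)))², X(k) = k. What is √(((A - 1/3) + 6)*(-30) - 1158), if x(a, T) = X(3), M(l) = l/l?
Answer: I*√1343 ≈ 36.647*I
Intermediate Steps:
M(l) = 1
x(a, T) = 3
A = ½ (A = (-2 + 3)²/2 = (½)*1² = (½)*1 = ½ ≈ 0.50000)
√(((A - 1/3) + 6)*(-30) - 1158) = √(((½ - 1/3) + 6)*(-30) - 1158) = √(((½ - 1*⅓) + 6)*(-30) - 1158) = √(((½ - ⅓) + 6)*(-30) - 1158) = √((⅙ + 6)*(-30) - 1158) = √((37/6)*(-30) - 1158) = √(-185 - 1158) = √(-1343) = I*√1343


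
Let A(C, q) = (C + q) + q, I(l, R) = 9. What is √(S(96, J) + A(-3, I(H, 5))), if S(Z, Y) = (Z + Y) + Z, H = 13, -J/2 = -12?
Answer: √231 ≈ 15.199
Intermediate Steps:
J = 24 (J = -2*(-12) = 24)
S(Z, Y) = Y + 2*Z (S(Z, Y) = (Y + Z) + Z = Y + 2*Z)
A(C, q) = C + 2*q
√(S(96, J) + A(-3, I(H, 5))) = √((24 + 2*96) + (-3 + 2*9)) = √((24 + 192) + (-3 + 18)) = √(216 + 15) = √231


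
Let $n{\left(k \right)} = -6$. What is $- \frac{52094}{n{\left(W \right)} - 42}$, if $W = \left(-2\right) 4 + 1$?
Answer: $\frac{26047}{24} \approx 1085.3$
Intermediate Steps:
$W = -7$ ($W = -8 + 1 = -7$)
$- \frac{52094}{n{\left(W \right)} - 42} = - \frac{52094}{-6 - 42} = - \frac{52094}{-48} = \left(-52094\right) \left(- \frac{1}{48}\right) = \frac{26047}{24}$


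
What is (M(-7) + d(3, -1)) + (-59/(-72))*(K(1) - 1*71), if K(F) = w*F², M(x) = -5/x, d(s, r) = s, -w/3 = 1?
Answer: -14345/252 ≈ -56.925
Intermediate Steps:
w = -3 (w = -3*1 = -3)
K(F) = -3*F²
(M(-7) + d(3, -1)) + (-59/(-72))*(K(1) - 1*71) = (-5/(-7) + 3) + (-59/(-72))*(-3*1² - 1*71) = (-5*(-⅐) + 3) + (-59*(-1/72))*(-3*1 - 71) = (5/7 + 3) + 59*(-3 - 71)/72 = 26/7 + (59/72)*(-74) = 26/7 - 2183/36 = -14345/252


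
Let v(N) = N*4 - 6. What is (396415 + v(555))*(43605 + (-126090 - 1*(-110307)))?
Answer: 11090656038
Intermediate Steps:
v(N) = -6 + 4*N (v(N) = 4*N - 6 = -6 + 4*N)
(396415 + v(555))*(43605 + (-126090 - 1*(-110307))) = (396415 + (-6 + 4*555))*(43605 + (-126090 - 1*(-110307))) = (396415 + (-6 + 2220))*(43605 + (-126090 + 110307)) = (396415 + 2214)*(43605 - 15783) = 398629*27822 = 11090656038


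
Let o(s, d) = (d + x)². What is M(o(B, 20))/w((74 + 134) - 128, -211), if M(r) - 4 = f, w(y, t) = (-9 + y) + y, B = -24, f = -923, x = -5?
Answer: -919/151 ≈ -6.0861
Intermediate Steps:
w(y, t) = -9 + 2*y
o(s, d) = (-5 + d)² (o(s, d) = (d - 5)² = (-5 + d)²)
M(r) = -919 (M(r) = 4 - 923 = -919)
M(o(B, 20))/w((74 + 134) - 128, -211) = -919/(-9 + 2*((74 + 134) - 128)) = -919/(-9 + 2*(208 - 128)) = -919/(-9 + 2*80) = -919/(-9 + 160) = -919/151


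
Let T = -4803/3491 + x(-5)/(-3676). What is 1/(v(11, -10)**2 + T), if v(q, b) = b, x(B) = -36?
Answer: 3208229/316440362 ≈ 0.010138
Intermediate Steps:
T = -4382538/3208229 (T = -4803/3491 - 36/(-3676) = -4803*1/3491 - 36*(-1/3676) = -4803/3491 + 9/919 = -4382538/3208229 ≈ -1.3660)
1/(v(11, -10)**2 + T) = 1/((-10)**2 - 4382538/3208229) = 1/(100 - 4382538/3208229) = 1/(316440362/3208229) = 3208229/316440362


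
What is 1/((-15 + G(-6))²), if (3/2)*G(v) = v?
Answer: 1/361 ≈ 0.0027701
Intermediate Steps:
G(v) = 2*v/3
1/((-15 + G(-6))²) = 1/((-15 + (⅔)*(-6))²) = 1/((-15 - 4)²) = 1/((-19)²) = 1/361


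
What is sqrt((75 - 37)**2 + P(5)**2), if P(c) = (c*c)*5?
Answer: 13*sqrt(101) ≈ 130.65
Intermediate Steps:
P(c) = 5*c**2 (P(c) = c**2*5 = 5*c**2)
sqrt((75 - 37)**2 + P(5)**2) = sqrt((75 - 37)**2 + (5*5**2)**2) = sqrt(38**2 + (5*25)**2) = sqrt(1444 + 125**2) = sqrt(1444 + 15625) = sqrt(17069) = 13*sqrt(101)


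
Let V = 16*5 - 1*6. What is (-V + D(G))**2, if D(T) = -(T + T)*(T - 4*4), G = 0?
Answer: 5476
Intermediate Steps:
V = 74 (V = 80 - 6 = 74)
D(T) = -2*T*(-16 + T) (D(T) = -2*T*(T - 16) = -2*T*(-16 + T))
(-V + D(G))**2 = (-1*74 + 2*0*(16 - 1*0))**2 = (-74 + 2*0*(16 + 0))**2 = (-74 + 2*0*16)**2 = (-74 + 0)**2 = (-74)**2 = 5476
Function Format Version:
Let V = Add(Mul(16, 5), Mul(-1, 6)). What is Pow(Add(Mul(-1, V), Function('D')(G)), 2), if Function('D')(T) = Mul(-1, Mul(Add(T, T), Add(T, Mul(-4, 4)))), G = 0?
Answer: 5476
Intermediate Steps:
V = 74 (V = Add(80, -6) = 74)
Function('D')(T) = Mul(-2, T, Add(-16, T)) (Function('D')(T) = Mul(-1, Mul(Mul(2, T), Add(T, -16))) = Mul(-1, Mul(Mul(2, T), Add(-16, T))) = Mul(-1, Mul(2, T, Add(-16, T))) = Mul(-2, T, Add(-16, T)))
Pow(Add(Mul(-1, V), Function('D')(G)), 2) = Pow(Add(Mul(-1, 74), Mul(2, 0, Add(16, Mul(-1, 0)))), 2) = Pow(Add(-74, Mul(2, 0, Add(16, 0))), 2) = Pow(Add(-74, Mul(2, 0, 16)), 2) = Pow(Add(-74, 0), 2) = Pow(-74, 2) = 5476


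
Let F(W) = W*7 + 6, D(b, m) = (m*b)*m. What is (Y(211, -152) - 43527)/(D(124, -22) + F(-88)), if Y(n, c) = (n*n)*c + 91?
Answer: -3405314/29703 ≈ -114.65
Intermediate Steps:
Y(n, c) = 91 + c*n² (Y(n, c) = n²*c + 91 = c*n² + 91 = 91 + c*n²)
D(b, m) = b*m² (D(b, m) = (b*m)*m = b*m²)
F(W) = 6 + 7*W (F(W) = 7*W + 6 = 6 + 7*W)
(Y(211, -152) - 43527)/(D(124, -22) + F(-88)) = ((91 - 152*211²) - 43527)/(124*(-22)² + (6 + 7*(-88))) = ((91 - 152*44521) - 43527)/(124*484 + (6 - 616)) = ((91 - 6767192) - 43527)/(60016 - 610) = (-6767101 - 43527)/59406 = -6810628*1/59406 = -3405314/29703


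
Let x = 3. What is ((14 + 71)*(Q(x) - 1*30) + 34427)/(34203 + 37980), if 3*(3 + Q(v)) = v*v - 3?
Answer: 31792/72183 ≈ 0.44044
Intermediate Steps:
Q(v) = -4 + v²/3 (Q(v) = -3 + (v*v - 3)/3 = -3 + (v² - 3)/3 = -3 + (-3 + v²)/3 = -3 + (-1 + v²/3) = -4 + v²/3)
((14 + 71)*(Q(x) - 1*30) + 34427)/(34203 + 37980) = ((14 + 71)*((-4 + (⅓)*3²) - 1*30) + 34427)/(34203 + 37980) = (85*((-4 + (⅓)*9) - 30) + 34427)/72183 = (85*((-4 + 3) - 30) + 34427)*(1/72183) = (85*(-1 - 30) + 34427)*(1/72183) = (85*(-31) + 34427)*(1/72183) = (-2635 + 34427)*(1/72183) = 31792*(1/72183) = 31792/72183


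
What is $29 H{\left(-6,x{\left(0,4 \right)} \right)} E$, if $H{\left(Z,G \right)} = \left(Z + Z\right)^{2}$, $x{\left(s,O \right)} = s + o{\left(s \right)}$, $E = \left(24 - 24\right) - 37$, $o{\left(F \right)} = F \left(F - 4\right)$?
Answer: $-154512$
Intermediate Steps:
$o{\left(F \right)} = F \left(-4 + F\right)$
$E = -37$ ($E = \left(24 - 24\right) - 37 = 0 - 37 = -37$)
$x{\left(s,O \right)} = s + s \left(-4 + s\right)$
$H{\left(Z,G \right)} = 4 Z^{2}$ ($H{\left(Z,G \right)} = \left(2 Z\right)^{2} = 4 Z^{2}$)
$29 H{\left(-6,x{\left(0,4 \right)} \right)} E = 29 \cdot 4 \left(-6\right)^{2} \left(-37\right) = 29 \cdot 4 \cdot 36 \left(-37\right) = 29 \cdot 144 \left(-37\right) = 4176 \left(-37\right) = -154512$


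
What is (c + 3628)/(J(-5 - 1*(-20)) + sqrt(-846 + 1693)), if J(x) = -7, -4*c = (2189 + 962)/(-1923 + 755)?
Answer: 16953167/532608 + 26640691*sqrt(7)/532608 ≈ 164.17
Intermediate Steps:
c = 3151/4672 (c = -(2189 + 962)/(4*(-1923 + 755)) = -3151/(4*(-1168)) = -3151*(-1)/(4*1168) = -1/4*(-3151/1168) = 3151/4672 ≈ 0.67444)
(c + 3628)/(J(-5 - 1*(-20)) + sqrt(-846 + 1693)) = (3151/4672 + 3628)/(-7 + sqrt(-846 + 1693)) = 16953167/(4672*(-7 + sqrt(847))) = 16953167/(4672*(-7 + 11*sqrt(7)))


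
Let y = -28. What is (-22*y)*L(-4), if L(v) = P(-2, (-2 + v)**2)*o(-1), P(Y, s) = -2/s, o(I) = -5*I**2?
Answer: 1540/9 ≈ 171.11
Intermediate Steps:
L(v) = 10/(-2 + v)**2 (L(v) = (-2/(-2 + v)**2)*(-5*(-1)**2) = (-2/(-2 + v)**2)*(-5*1) = -2/(-2 + v)**2*(-5) = 10/(-2 + v)**2)
(-22*y)*L(-4) = (-22*(-28))*(10/(-2 - 4)**2) = 616*(10/(-6)**2) = 616*(10*(1/36)) = 616*(5/18) = 1540/9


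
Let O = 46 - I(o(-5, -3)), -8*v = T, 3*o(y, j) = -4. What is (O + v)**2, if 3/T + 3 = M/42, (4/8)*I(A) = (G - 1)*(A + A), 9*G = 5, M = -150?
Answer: 188417633041/98724096 ≈ 1908.5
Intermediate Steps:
o(y, j) = -4/3 (o(y, j) = (1/3)*(-4) = -4/3)
G = 5/9 (G = (1/9)*5 = 5/9 ≈ 0.55556)
I(A) = -16*A/9 (I(A) = 2*((5/9 - 1)*(A + A)) = 2*(-8*A/9) = -16*A/9)
T = -21/46 (T = 3/(-3 - 150/42) = 3/(-3 - 150*1/42) = 3/(-3 - 25/7) = 3/(-46/7) = 3*(-7/46) = -21/46 ≈ -0.45652)
v = 21/368 (v = -1/8*(-21/46) = 21/368 ≈ 0.057065)
O = 1178/27 (O = 46 - (-16)*(-4)/(9*3) = 46 - 1*64/27 = 46 - 64/27 = 1178/27 ≈ 43.630)
(O + v)**2 = (1178/27 + 21/368)**2 = (434071/9936)**2 = 188417633041/98724096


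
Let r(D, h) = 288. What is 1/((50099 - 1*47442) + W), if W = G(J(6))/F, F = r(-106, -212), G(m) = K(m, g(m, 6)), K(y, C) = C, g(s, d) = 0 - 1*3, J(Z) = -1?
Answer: 96/255071 ≈ 0.00037637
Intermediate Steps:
g(s, d) = -3 (g(s, d) = 0 - 3 = -3)
G(m) = -3
F = 288
W = -1/96 (W = -3/288 = -3*1/288 = -1/96 ≈ -0.010417)
1/((50099 - 1*47442) + W) = 1/((50099 - 1*47442) - 1/96) = 1/((50099 - 47442) - 1/96) = 1/(2657 - 1/96) = 1/(255071/96) = 96/255071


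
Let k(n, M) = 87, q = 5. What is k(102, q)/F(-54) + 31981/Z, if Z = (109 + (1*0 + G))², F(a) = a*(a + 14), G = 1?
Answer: 1168861/435600 ≈ 2.6833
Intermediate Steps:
F(a) = a*(14 + a)
Z = 12100 (Z = (109 + (1*0 + 1))² = (109 + (0 + 1))² = (109 + 1)² = 110² = 12100)
k(102, q)/F(-54) + 31981/Z = 87/((-54*(14 - 54))) + 31981/12100 = 87/((-54*(-40))) + 31981*(1/12100) = 87/2160 + 31981/12100 = 87*(1/2160) + 31981/12100 = 29/720 + 31981/12100 = 1168861/435600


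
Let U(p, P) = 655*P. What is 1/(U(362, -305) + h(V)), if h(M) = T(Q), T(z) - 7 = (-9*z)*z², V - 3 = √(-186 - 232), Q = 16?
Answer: -1/236632 ≈ -4.2260e-6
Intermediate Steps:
V = 3 + I*√418 (V = 3 + √(-186 - 232) = 3 + √(-418) = 3 + I*√418 ≈ 3.0 + 20.445*I)
T(z) = 7 - 9*z³ (T(z) = 7 + (-9*z)*z² = 7 - 9*z³)
h(M) = -36857 (h(M) = 7 - 9*16³ = 7 - 9*4096 = 7 - 36864 = -36857)
1/(U(362, -305) + h(V)) = 1/(655*(-305) - 36857) = 1/(-199775 - 36857) = 1/(-236632) = -1/236632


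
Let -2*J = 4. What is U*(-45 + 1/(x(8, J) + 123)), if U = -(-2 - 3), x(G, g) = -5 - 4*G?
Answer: -19345/86 ≈ -224.94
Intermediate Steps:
J = -2 (J = -1/2*4 = -2)
U = 5 (U = -1*(-5) = 5)
U*(-45 + 1/(x(8, J) + 123)) = 5*(-45 + 1/((-5 - 4*8) + 123)) = 5*(-45 + 1/((-5 - 32) + 123)) = 5*(-45 + 1/(-37 + 123)) = 5*(-45 + 1/86) = 5*(-3869/86) = -19345/86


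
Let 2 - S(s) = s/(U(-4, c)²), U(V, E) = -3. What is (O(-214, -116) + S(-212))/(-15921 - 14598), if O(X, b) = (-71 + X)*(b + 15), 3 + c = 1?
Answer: -259295/274671 ≈ -0.94402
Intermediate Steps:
c = -2 (c = -3 + 1 = -2)
O(X, b) = (-71 + X)*(15 + b)
S(s) = 2 - s/9 (S(s) = 2 - s/((-3)²) = 2 - s/9)
(O(-214, -116) + S(-212))/(-15921 - 14598) = ((-1065 - 71*(-116) + 15*(-214) - 214*(-116)) + (2 - ⅑*(-212)))/(-15921 - 14598) = ((-1065 + 8236 - 3210 + 24824) + (2 + 212/9))/(-30519) = (28785 + 230/9)*(-1/30519) = (259295/9)*(-1/30519) = -259295/274671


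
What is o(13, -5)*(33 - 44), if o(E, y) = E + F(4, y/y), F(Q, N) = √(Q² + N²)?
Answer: -143 - 11*√17 ≈ -188.35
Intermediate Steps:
F(Q, N) = √(N² + Q²)
o(E, y) = E + √17 (o(E, y) = E + √((y/y)² + 4²) = E + √(1² + 16) = E + √(1 + 16) = E + √17)
o(13, -5)*(33 - 44) = (13 + √17)*(33 - 44) = (13 + √17)*(-11) = -143 - 11*√17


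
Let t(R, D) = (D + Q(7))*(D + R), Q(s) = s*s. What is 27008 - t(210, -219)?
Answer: 25478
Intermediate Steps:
Q(s) = s²
t(R, D) = (49 + D)*(D + R) (t(R, D) = (D + 7²)*(D + R) = (D + 49)*(D + R) = (49 + D)*(D + R))
27008 - t(210, -219) = 27008 - ((-219)² + 49*(-219) + 49*210 - 219*210) = 27008 - (47961 - 10731 + 10290 - 45990) = 27008 - 1*1530 = 27008 - 1530 = 25478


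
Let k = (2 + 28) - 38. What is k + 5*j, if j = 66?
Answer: 322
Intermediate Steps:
k = -8 (k = 30 - 38 = -8)
k + 5*j = -8 + 5*66 = -8 + 330 = 322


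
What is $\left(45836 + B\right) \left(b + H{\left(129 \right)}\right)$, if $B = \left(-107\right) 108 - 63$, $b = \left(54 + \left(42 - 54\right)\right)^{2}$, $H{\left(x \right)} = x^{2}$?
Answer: $629763885$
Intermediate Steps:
$b = 1764$ ($b = \left(54 - 12\right)^{2} = 42^{2} = 1764$)
$B = -11619$ ($B = -11556 - 63 = -11619$)
$\left(45836 + B\right) \left(b + H{\left(129 \right)}\right) = \left(45836 - 11619\right) \left(1764 + 129^{2}\right) = 34217 \left(1764 + 16641\right) = 34217 \cdot 18405 = 629763885$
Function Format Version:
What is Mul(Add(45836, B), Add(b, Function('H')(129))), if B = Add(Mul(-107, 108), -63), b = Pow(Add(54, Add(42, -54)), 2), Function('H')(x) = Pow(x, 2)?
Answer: 629763885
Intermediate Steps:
b = 1764 (b = Pow(Add(54, -12), 2) = Pow(42, 2) = 1764)
B = -11619 (B = Add(-11556, -63) = -11619)
Mul(Add(45836, B), Add(b, Function('H')(129))) = Mul(Add(45836, -11619), Add(1764, Pow(129, 2))) = Mul(34217, Add(1764, 16641)) = Mul(34217, 18405) = 629763885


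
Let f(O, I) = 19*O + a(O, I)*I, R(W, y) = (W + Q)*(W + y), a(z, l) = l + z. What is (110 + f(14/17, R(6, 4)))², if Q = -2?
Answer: 893770816/289 ≈ 3.0926e+6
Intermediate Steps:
R(W, y) = (-2 + W)*(W + y) (R(W, y) = (W - 2)*(W + y) = (-2 + W)*(W + y))
f(O, I) = 19*O + I*(I + O) (f(O, I) = 19*O + (I + O)*I = 19*O + I*(I + O))
(110 + f(14/17, R(6, 4)))² = (110 + (19*(14/17) + (6² - 2*6 - 2*4 + 6*4)*((6² - 2*6 - 2*4 + 6*4) + 14/17)))² = (110 + (19*(14*(1/17)) + (36 - 12 - 8 + 24)*((36 - 12 - 8 + 24) + 14*(1/17))))² = (110 + (19*(14/17) + 40*(40 + 14/17)))² = (110 + (266/17 + 40*(694/17)))² = (110 + (266/17 + 27760/17))² = (110 + 28026/17)² = (29896/17)² = 893770816/289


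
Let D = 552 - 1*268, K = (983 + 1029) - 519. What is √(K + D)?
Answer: √1777 ≈ 42.154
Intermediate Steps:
K = 1493 (K = 2012 - 519 = 1493)
D = 284 (D = 552 - 268 = 284)
√(K + D) = √(1493 + 284) = √1777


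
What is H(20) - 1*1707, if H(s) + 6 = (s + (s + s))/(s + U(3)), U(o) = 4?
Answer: -3421/2 ≈ -1710.5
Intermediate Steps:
H(s) = -6 + 3*s/(4 + s) (H(s) = -6 + (s + (s + s))/(s + 4) = -6 + (s + 2*s)/(4 + s) = -6 + (3*s)/(4 + s) = -6 + 3*s/(4 + s))
H(20) - 1*1707 = 3*(-8 - 1*20)/(4 + 20) - 1*1707 = 3*(-8 - 20)/24 - 1707 = 3*(1/24)*(-28) - 1707 = -7/2 - 1707 = -3421/2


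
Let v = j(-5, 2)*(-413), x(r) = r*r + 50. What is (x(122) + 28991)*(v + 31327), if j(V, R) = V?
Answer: 1466743600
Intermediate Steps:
x(r) = 50 + r**2 (x(r) = r**2 + 50 = 50 + r**2)
v = 2065 (v = -5*(-413) = 2065)
(x(122) + 28991)*(v + 31327) = ((50 + 122**2) + 28991)*(2065 + 31327) = ((50 + 14884) + 28991)*33392 = (14934 + 28991)*33392 = 43925*33392 = 1466743600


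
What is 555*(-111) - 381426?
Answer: -443031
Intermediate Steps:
555*(-111) - 381426 = -61605 - 381426 = -443031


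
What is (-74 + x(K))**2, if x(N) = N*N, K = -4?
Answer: 3364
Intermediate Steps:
x(N) = N**2
(-74 + x(K))**2 = (-74 + (-4)**2)**2 = (-74 + 16)**2 = (-58)**2 = 3364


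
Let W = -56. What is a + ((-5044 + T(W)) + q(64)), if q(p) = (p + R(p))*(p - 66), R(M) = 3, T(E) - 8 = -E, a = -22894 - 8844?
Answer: -36852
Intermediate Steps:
a = -31738
T(E) = 8 - E
q(p) = (-66 + p)*(3 + p) (q(p) = (p + 3)*(p - 66) = (3 + p)*(-66 + p) = (-66 + p)*(3 + p))
a + ((-5044 + T(W)) + q(64)) = -31738 + ((-5044 + (8 - 1*(-56))) + (-198 + 64² - 63*64)) = -31738 + ((-5044 + (8 + 56)) + (-198 + 4096 - 4032)) = -31738 + ((-5044 + 64) - 134) = -31738 + (-4980 - 134) = -31738 - 5114 = -36852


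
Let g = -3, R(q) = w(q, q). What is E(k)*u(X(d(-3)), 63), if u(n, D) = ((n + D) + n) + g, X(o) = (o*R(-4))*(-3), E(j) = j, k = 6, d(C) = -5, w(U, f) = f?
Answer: -360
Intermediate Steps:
R(q) = q
X(o) = 12*o (X(o) = (o*(-4))*(-3) = -4*o*(-3) = 12*o)
u(n, D) = -3 + D + 2*n (u(n, D) = ((n + D) + n) - 3 = ((D + n) + n) - 3 = (D + 2*n) - 3 = -3 + D + 2*n)
E(k)*u(X(d(-3)), 63) = 6*(-3 + 63 + 2*(12*(-5))) = 6*(-3 + 63 + 2*(-60)) = 6*(-3 + 63 - 120) = 6*(-60) = -360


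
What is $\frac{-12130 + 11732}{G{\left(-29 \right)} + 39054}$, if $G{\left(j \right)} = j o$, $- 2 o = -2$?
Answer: $- \frac{398}{39025} \approx -0.010199$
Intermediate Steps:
$o = 1$ ($o = \left(- \frac{1}{2}\right) \left(-2\right) = 1$)
$G{\left(j \right)} = j$ ($G{\left(j \right)} = j 1 = j$)
$\frac{-12130 + 11732}{G{\left(-29 \right)} + 39054} = \frac{-12130 + 11732}{-29 + 39054} = - \frac{398}{39025}$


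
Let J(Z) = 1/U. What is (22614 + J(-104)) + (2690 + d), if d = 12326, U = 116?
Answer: 4365081/116 ≈ 37630.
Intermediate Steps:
J(Z) = 1/116
(22614 + J(-104)) + (2690 + d) = (22614 + 1/116) + (2690 + 12326) = 2623225/116 + 15016 = 4365081/116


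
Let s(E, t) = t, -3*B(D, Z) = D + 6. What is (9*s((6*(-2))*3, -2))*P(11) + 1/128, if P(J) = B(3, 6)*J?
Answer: 76033/128 ≈ 594.01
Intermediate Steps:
B(D, Z) = -2 - D/3 (B(D, Z) = -(D + 6)/3 = -(6 + D)/3 = -2 - D/3)
P(J) = -3*J (P(J) = (-2 - 1/3*3)*J = (-2 - 1)*J = -3*J)
(9*s((6*(-2))*3, -2))*P(11) + 1/128 = (9*(-2))*(-3*11) + 1/128 = -18*(-33) + 1/128 = 594 + 1/128 = 76033/128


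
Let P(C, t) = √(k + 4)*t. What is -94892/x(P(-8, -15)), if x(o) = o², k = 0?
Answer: -23723/225 ≈ -105.44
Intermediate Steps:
P(C, t) = 2*t (P(C, t) = √(0 + 4)*t = √4*t = 2*t)
-94892/x(P(-8, -15)) = -94892/((2*(-15))²) = -94892/((-30)²) = -94892/900 = -94892*1/900 = -23723/225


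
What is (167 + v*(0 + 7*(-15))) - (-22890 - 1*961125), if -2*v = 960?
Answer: 1034582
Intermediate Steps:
v = -480 (v = -½*960 = -480)
(167 + v*(0 + 7*(-15))) - (-22890 - 1*961125) = (167 - 480*(0 + 7*(-15))) - (-22890 - 1*961125) = (167 - 480*(0 - 105)) - (-22890 - 961125) = (167 - 480*(-105)) - 1*(-984015) = (167 + 50400) + 984015 = 50567 + 984015 = 1034582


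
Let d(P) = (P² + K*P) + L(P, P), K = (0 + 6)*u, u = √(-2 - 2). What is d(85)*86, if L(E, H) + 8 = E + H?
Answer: 635282 + 87720*I ≈ 6.3528e+5 + 87720.0*I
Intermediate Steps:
u = 2*I (u = √(-4) = 2*I ≈ 2.0*I)
L(E, H) = -8 + E + H (L(E, H) = -8 + (E + H) = -8 + E + H)
K = 12*I (K = (0 + 6)*(2*I) = 6*(2*I) = 12*I ≈ 12.0*I)
d(P) = -8 + P² + 2*P + 12*I*P (d(P) = (P² + (12*I)*P) + (-8 + P + P) = (P² + 12*I*P) + (-8 + 2*P) = -8 + P² + 2*P + 12*I*P)
d(85)*86 = (-8 + 85² + 85*(2 + 12*I))*86 = (-8 + 7225 + (170 + 1020*I))*86 = (7387 + 1020*I)*86 = 635282 + 87720*I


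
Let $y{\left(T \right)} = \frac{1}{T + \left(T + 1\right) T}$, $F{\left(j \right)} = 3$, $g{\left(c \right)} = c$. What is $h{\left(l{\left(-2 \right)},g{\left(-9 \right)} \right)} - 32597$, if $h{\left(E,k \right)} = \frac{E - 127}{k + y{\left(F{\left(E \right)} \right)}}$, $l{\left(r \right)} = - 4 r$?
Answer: $- \frac{4366213}{134} \approx -32584.0$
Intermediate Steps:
$y{\left(T \right)} = \frac{1}{T + T \left(1 + T\right)}$ ($y{\left(T \right)} = \frac{1}{T + \left(1 + T\right) T} = \frac{1}{T + T \left(1 + T\right)}$)
$h{\left(E,k \right)} = \frac{-127 + E}{\frac{1}{15} + k}$ ($h{\left(E,k \right)} = \frac{E - 127}{k + \frac{1}{3 \left(2 + 3\right)}} = \frac{-127 + E}{k + \frac{1}{3 \cdot 5}} = \frac{-127 + E}{k + \frac{1}{3} \cdot \frac{1}{5}} = \frac{-127 + E}{k + \frac{1}{15}} = \frac{-127 + E}{\frac{1}{15} + k}$)
$h{\left(l{\left(-2 \right)},g{\left(-9 \right)} \right)} - 32597 = \frac{15 \left(-127 - -8\right)}{1 + 15 \left(-9\right)} - 32597 = \frac{15 \left(-127 + 8\right)}{1 - 135} - 32597 = 15 \frac{1}{-134} \left(-119\right) - 32597 = 15 \left(- \frac{1}{134}\right) \left(-119\right) - 32597 = \frac{1785}{134} - 32597 = - \frac{4366213}{134}$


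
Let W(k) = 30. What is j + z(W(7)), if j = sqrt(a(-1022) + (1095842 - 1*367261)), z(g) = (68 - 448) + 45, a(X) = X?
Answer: -335 + sqrt(727559) ≈ 517.97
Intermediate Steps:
z(g) = -335 (z(g) = -380 + 45 = -335)
j = sqrt(727559) (j = sqrt(-1022 + (1095842 - 1*367261)) = sqrt(-1022 + (1095842 - 367261)) = sqrt(-1022 + 728581) = sqrt(727559) ≈ 852.97)
j + z(W(7)) = sqrt(727559) - 335 = -335 + sqrt(727559)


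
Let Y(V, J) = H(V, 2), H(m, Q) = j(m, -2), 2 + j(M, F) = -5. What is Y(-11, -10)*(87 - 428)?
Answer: 2387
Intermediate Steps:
j(M, F) = -7 (j(M, F) = -2 - 5 = -7)
H(m, Q) = -7
Y(V, J) = -7
Y(-11, -10)*(87 - 428) = -7*(87 - 428) = -7*(-341) = 2387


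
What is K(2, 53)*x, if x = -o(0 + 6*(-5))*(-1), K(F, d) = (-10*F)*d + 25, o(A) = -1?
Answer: 1035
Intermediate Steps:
K(F, d) = 25 - 10*F*d (K(F, d) = -10*F*d + 25 = 25 - 10*F*d)
x = -1 (x = -(-1)*(-1) = -1*1 = -1)
K(2, 53)*x = (25 - 10*2*53)*(-1) = (25 - 1060)*(-1) = -1035*(-1) = 1035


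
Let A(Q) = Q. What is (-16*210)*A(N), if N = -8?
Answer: 26880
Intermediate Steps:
(-16*210)*A(N) = -16*210*(-8) = -3360*(-8) = 26880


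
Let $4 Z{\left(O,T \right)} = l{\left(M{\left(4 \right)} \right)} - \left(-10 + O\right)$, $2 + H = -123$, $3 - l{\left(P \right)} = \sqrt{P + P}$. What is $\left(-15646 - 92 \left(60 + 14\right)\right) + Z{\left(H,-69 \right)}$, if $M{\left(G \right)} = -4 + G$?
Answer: $- \frac{44839}{2} \approx -22420.0$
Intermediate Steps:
$l{\left(P \right)} = 3 - \sqrt{2} \sqrt{P}$ ($l{\left(P \right)} = 3 - \sqrt{P + P} = 3 - \sqrt{2 P} = 3 - \sqrt{2} \sqrt{P}$)
$H = -125$ ($H = -2 - 123 = -125$)
$Z{\left(O,T \right)} = \frac{13}{4} - \frac{O}{4}$ ($Z{\left(O,T \right)} = \frac{\left(3 - \sqrt{2} \sqrt{-4 + 4}\right) - \left(-10 + O\right)}{4} = \frac{\left(3 - \sqrt{2} \sqrt{0}\right) - \left(-10 + O\right)}{4} = \frac{\left(3 - \sqrt{2} \cdot 0\right) - \left(-10 + O\right)}{4} = \frac{\left(3 + 0\right) - \left(-10 + O\right)}{4} = \frac{3 - \left(-10 + O\right)}{4} = \frac{13 - O}{4} = \frac{13}{4} - \frac{O}{4}$)
$\left(-15646 - 92 \left(60 + 14\right)\right) + Z{\left(H,-69 \right)} = \left(-15646 - 92 \left(60 + 14\right)\right) + \left(\frac{13}{4} - - \frac{125}{4}\right) = \left(-15646 - 6808\right) + \left(\frac{13}{4} + \frac{125}{4}\right) = \left(-15646 - 6808\right) + \frac{69}{2} = -22454 + \frac{69}{2} = - \frac{44839}{2}$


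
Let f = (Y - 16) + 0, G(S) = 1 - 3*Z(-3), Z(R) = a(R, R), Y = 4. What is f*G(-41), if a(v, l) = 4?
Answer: 132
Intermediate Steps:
Z(R) = 4
G(S) = -11 (G(S) = 1 - 3*4 = 1 - 12 = -11)
f = -12 (f = (4 - 16) + 0 = -12 + 0 = -12)
f*G(-41) = -12*(-11) = 132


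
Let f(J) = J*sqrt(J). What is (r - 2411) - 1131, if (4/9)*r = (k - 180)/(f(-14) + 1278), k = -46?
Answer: -5795461039/1636028 - 7119*I*sqrt(14)/1636028 ≈ -3542.4 - 0.016281*I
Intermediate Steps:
f(J) = J**(3/2)
r = -1017/(2*(1278 - 14*I*sqrt(14))) (r = 9*((-46 - 180)/((-14)**(3/2) + 1278))/4 = 9*(-226/(-14*I*sqrt(14) + 1278))/4 = 9*(-226/(1278 - 14*I*sqrt(14)))/4 = -1017/(2*(1278 - 14*I*sqrt(14))) ≈ -0.39722 - 0.016281*I)
(r - 2411) - 1131 = ((-649863/1636028 - 7119*I*sqrt(14)/1636028) - 2411) - 1131 = (-3945113371/1636028 - 7119*I*sqrt(14)/1636028) - 1131 = -5795461039/1636028 - 7119*I*sqrt(14)/1636028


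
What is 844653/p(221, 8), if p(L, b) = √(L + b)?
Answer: 844653*√229/229 ≈ 55816.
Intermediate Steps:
844653/p(221, 8) = 844653/(√(221 + 8)) = 844653/(√229) = 844653*(√229/229) = 844653*√229/229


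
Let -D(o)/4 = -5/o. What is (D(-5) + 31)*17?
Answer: 459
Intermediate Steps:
D(o) = 20/o (D(o) = -(-20)/o = 20/o)
(D(-5) + 31)*17 = (20/(-5) + 31)*17 = (20*(-⅕) + 31)*17 = (-4 + 31)*17 = 27*17 = 459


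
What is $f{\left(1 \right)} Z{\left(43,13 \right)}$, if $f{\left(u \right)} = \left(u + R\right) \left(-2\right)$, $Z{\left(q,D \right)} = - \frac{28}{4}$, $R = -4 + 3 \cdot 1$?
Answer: $0$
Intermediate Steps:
$R = -1$ ($R = -4 + 3 = -1$)
$Z{\left(q,D \right)} = -7$ ($Z{\left(q,D \right)} = \left(-28\right) \frac{1}{4} = -7$)
$f{\left(u \right)} = 2 - 2 u$ ($f{\left(u \right)} = \left(u - 1\right) \left(-2\right) = \left(-1 + u\right) \left(-2\right) = 2 - 2 u$)
$f{\left(1 \right)} Z{\left(43,13 \right)} = \left(2 - 2\right) \left(-7\right) = 0 \left(-7\right) = 0$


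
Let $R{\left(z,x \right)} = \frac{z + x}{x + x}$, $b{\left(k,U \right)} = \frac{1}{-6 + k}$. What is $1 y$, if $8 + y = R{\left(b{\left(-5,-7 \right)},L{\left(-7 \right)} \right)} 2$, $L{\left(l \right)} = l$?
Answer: $- \frac{538}{77} \approx -6.987$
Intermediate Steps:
$R{\left(z,x \right)} = \frac{x + z}{2 x}$
$y = - \frac{538}{77}$ ($y = -8 + \frac{-7 + \frac{1}{-6 - 5}}{2 \left(-7\right)} 2 = -8 + \frac{1}{2} \left(- \frac{1}{7}\right) \left(-7 + \frac{1}{-11}\right) 2 = -8 + \frac{1}{2} \left(- \frac{1}{7}\right) \left(-7 - \frac{1}{11}\right) 2 = -8 + \frac{1}{2} \left(- \frac{1}{7}\right) \left(- \frac{78}{11}\right) 2 = -8 + \frac{39}{77} \cdot 2 = -8 + \frac{78}{77} = - \frac{538}{77} \approx -6.987$)
$1 y = 1 \left(- \frac{538}{77}\right) = - \frac{538}{77}$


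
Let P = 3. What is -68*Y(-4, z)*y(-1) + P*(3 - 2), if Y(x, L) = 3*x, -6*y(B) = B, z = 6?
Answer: 139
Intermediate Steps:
y(B) = -B/6
-68*Y(-4, z)*y(-1) + P*(3 - 2) = -68*3*(-4)*(-1/6*(-1)) + 3*(3 - 2) = -(-816)/6 + 3*1 = -68*(-2) + 3 = 136 + 3 = 139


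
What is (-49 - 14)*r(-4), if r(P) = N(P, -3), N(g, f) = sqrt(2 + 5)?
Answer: -63*sqrt(7) ≈ -166.68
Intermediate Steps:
N(g, f) = sqrt(7)
r(P) = sqrt(7)
(-49 - 14)*r(-4) = (-49 - 14)*sqrt(7) = -63*sqrt(7)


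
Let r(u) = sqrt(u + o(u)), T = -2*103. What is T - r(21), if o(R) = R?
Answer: -206 - sqrt(42) ≈ -212.48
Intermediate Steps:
T = -206
r(u) = sqrt(2)*sqrt(u) (r(u) = sqrt(u + u) = sqrt(2*u) = sqrt(2)*sqrt(u))
T - r(21) = -206 - sqrt(2)*sqrt(21) = -206 - sqrt(42)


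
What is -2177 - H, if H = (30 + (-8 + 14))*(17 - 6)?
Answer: -2573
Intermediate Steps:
H = 396 (H = (30 + 6)*11 = 36*11 = 396)
-2177 - H = -2177 - 1*396 = -2177 - 396 = -2573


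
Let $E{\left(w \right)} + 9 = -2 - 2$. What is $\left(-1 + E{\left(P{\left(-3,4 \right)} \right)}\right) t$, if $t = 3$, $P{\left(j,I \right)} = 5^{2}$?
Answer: $-42$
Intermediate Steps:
$P{\left(j,I \right)} = 25$
$E{\left(w \right)} = -13$ ($E{\left(w \right)} = -9 - 4 = -13$)
$\left(-1 + E{\left(P{\left(-3,4 \right)} \right)}\right) t = \left(-1 - 13\right) 3 = \left(-14\right) 3 = -42$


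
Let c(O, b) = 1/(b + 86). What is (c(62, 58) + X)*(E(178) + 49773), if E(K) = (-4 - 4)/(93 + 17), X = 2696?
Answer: 212554041595/1584 ≈ 1.3419e+8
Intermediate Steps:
c(O, b) = 1/(86 + b)
E(K) = -4/55 (E(K) = -8/110 = -8*1/110 = -4/55)
(c(62, 58) + X)*(E(178) + 49773) = (1/(86 + 58) + 2696)*(-4/55 + 49773) = (1/144 + 2696)*(2737511/55) = (388225/144)*(2737511/55) = 212554041595/1584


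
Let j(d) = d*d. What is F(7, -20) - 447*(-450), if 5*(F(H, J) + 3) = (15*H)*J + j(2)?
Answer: 1003639/5 ≈ 2.0073e+5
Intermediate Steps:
j(d) = d²
F(H, J) = -11/5 + 3*H*J (F(H, J) = -3 + ((15*H)*J + 2²)/5 = -3 + (15*H*J + 4)/5 = -3 + (4 + 15*H*J)/5 = -3 + (⅘ + 3*H*J) = -11/5 + 3*H*J)
F(7, -20) - 447*(-450) = (-11/5 + 3*7*(-20)) - 447*(-450) = (-11/5 - 420) + 201150 = -2111/5 + 201150 = 1003639/5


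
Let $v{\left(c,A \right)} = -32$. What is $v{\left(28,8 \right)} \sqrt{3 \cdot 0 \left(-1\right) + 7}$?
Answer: $- 32 \sqrt{7} \approx -84.664$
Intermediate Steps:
$v{\left(28,8 \right)} \sqrt{3 \cdot 0 \left(-1\right) + 7} = - 32 \sqrt{3 \cdot 0 \left(-1\right) + 7} = - 32 \sqrt{0 \left(-1\right) + 7} = - 32 \sqrt{0 + 7} = - 32 \sqrt{7}$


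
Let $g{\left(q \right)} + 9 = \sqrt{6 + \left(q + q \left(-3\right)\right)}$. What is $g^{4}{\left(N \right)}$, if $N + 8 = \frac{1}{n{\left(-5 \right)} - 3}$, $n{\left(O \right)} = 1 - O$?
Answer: $\frac{156457}{9} - 9824 \sqrt{3} \approx 368.44$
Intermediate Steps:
$N = - \frac{23}{3}$ ($N = -8 + \frac{1}{\left(1 - -5\right) - 3} = -8 + \frac{1}{\left(1 + 5\right) - 3} = -8 + \frac{1}{6 - 3} = -8 + \frac{1}{3} = - \frac{23}{3} \approx -7.6667$)
$g{\left(q \right)} = -9 + \sqrt{6 - 2 q}$ ($g{\left(q \right)} = -9 + \sqrt{6 + \left(q + q \left(-3\right)\right)} = -9 + \sqrt{6 + \left(q - 3 q\right)} = -9 + \sqrt{6 - 2 q}$)
$g^{4}{\left(N \right)} = \left(-9 + \sqrt{6 - - \frac{46}{3}}\right)^{4} = \left(-9 + \sqrt{6 + \frac{46}{3}}\right)^{4} = \left(-9 + \sqrt{\frac{64}{3}}\right)^{4} = \left(-9 + \frac{8 \sqrt{3}}{3}\right)^{4}$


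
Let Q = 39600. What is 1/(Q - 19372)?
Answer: 1/20228 ≈ 4.9436e-5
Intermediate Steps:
1/(Q - 19372) = 1/(39600 - 19372) = 1/20228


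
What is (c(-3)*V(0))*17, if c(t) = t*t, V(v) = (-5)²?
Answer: 3825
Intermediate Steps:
V(v) = 25
c(t) = t²
(c(-3)*V(0))*17 = ((-3)²*25)*17 = (9*25)*17 = 225*17 = 3825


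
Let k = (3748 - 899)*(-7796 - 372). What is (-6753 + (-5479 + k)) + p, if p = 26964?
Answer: -23255900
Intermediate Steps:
k = -23270632 (k = 2849*(-8168) = -23270632)
(-6753 + (-5479 + k)) + p = (-6753 + (-5479 - 23270632)) + 26964 = (-6753 - 23276111) + 26964 = -23282864 + 26964 = -23255900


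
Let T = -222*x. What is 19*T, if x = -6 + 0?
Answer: 25308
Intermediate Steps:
x = -6
T = 1332 (T = -222*(-6) = 1332)
19*T = 19*1332 = 25308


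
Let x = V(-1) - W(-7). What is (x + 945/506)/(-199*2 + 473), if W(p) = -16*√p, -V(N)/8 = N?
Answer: 4993/37950 + 16*I*√7/75 ≈ 0.13157 + 0.56443*I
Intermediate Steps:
V(N) = -8*N
x = 8 + 16*I*√7 (x = -8*(-1) - (-16)*√(-7) = 8 - (-16)*I*√7 = 8 + 16*I*√7 ≈ 8.0 + 42.332*I)
(x + 945/506)/(-199*2 + 473) = ((8 + 16*I*√7) + 945/506)/(-199*2 + 473) = ((8 + 16*I*√7) + 945*(1/506))/(-398 + 473) = ((8 + 16*I*√7) + 945/506)/75 = (4993/506 + 16*I*√7)/75 = 4993/37950 + 16*I*√7/75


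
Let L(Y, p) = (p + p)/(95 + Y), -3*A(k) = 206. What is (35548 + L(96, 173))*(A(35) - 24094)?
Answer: -164064844944/191 ≈ -8.5898e+8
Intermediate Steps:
A(k) = -206/3 (A(k) = -1/3*206 = -206/3)
L(Y, p) = 2*p/(95 + Y) (L(Y, p) = (2*p)/(95 + Y) = 2*p/(95 + Y))
(35548 + L(96, 173))*(A(35) - 24094) = (35548 + 2*173/(95 + 96))*(-206/3 - 24094) = (35548 + 2*173/191)*(-72488/3) = (35548 + 2*173*(1/191))*(-72488/3) = (35548 + 346/191)*(-72488/3) = (6790014/191)*(-72488/3) = -164064844944/191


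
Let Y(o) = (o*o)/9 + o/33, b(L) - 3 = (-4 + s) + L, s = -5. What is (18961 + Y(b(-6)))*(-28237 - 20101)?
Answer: -10090219134/11 ≈ -9.1729e+8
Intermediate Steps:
b(L) = -6 + L (b(L) = 3 + ((-4 - 5) + L) = 3 + (-9 + L) = -6 + L)
Y(o) = o**2/9 + o/33 (Y(o) = o**2*(1/9) + o*(1/33) = o**2/9 + o/33)
(18961 + Y(b(-6)))*(-28237 - 20101) = (18961 + (-6 - 6)*(3 + 11*(-6 - 6))/99)*(-28237 - 20101) = (18961 + (1/99)*(-12)*(3 + 11*(-12)))*(-48338) = (18961 + (1/99)*(-12)*(3 - 132))*(-48338) = (18961 + (1/99)*(-12)*(-129))*(-48338) = (18961 + 172/11)*(-48338) = (208743/11)*(-48338) = -10090219134/11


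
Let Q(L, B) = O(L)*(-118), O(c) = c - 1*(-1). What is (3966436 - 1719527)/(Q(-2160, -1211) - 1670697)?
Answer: -2246909/1415935 ≈ -1.5869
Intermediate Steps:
O(c) = 1 + c (O(c) = c + 1 = 1 + c)
Q(L, B) = -118 - 118*L (Q(L, B) = (1 + L)*(-118) = -118 - 118*L)
(3966436 - 1719527)/(Q(-2160, -1211) - 1670697) = (3966436 - 1719527)/((-118 - 118*(-2160)) - 1670697) = 2246909/((-118 + 254880) - 1670697) = 2246909/(254762 - 1670697) = 2246909/(-1415935) = 2246909*(-1/1415935) = -2246909/1415935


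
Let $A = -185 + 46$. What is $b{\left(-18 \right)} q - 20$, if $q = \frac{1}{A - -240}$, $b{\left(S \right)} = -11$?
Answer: $- \frac{2031}{101} \approx -20.109$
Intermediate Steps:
$A = -139$
$q = \frac{1}{101}$ ($q = \frac{1}{-139 - -240} = \frac{1}{-139 + 240} = \frac{1}{101} \approx 0.009901$)
$b{\left(-18 \right)} q - 20 = \left(-11\right) \frac{1}{101} - 20 = - \frac{11}{101} - 20 = - \frac{2031}{101}$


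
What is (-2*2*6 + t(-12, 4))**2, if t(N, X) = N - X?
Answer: 1600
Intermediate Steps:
(-2*2*6 + t(-12, 4))**2 = (-2*2*6 + (-12 - 1*4))**2 = (-4*6 + (-12 - 4))**2 = (-24 - 16)**2 = (-40)**2 = 1600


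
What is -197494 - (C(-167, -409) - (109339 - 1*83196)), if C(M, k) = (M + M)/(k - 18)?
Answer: -73167211/427 ≈ -1.7135e+5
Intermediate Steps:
C(M, k) = 2*M/(-18 + k) (C(M, k) = (2*M)/(-18 + k) = 2*M/(-18 + k))
-197494 - (C(-167, -409) - (109339 - 1*83196)) = -197494 - (2*(-167)/(-18 - 409) - (109339 - 1*83196)) = -197494 - (2*(-167)/(-427) - (109339 - 83196)) = -197494 - (2*(-167)*(-1/427) - 1*26143) = -197494 - (334/427 - 26143) = -197494 - 1*(-11162727/427) = -197494 + 11162727/427 = -73167211/427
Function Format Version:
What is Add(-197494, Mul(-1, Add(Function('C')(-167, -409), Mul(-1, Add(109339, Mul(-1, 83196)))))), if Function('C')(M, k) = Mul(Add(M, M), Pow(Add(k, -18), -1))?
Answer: Rational(-73167211, 427) ≈ -1.7135e+5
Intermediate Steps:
Function('C')(M, k) = Mul(2, M, Pow(Add(-18, k), -1)) (Function('C')(M, k) = Mul(Mul(2, M), Pow(Add(-18, k), -1)) = Mul(2, M, Pow(Add(-18, k), -1)))
Add(-197494, Mul(-1, Add(Function('C')(-167, -409), Mul(-1, Add(109339, Mul(-1, 83196)))))) = Add(-197494, Mul(-1, Add(Mul(2, -167, Pow(Add(-18, -409), -1)), Mul(-1, Add(109339, Mul(-1, 83196)))))) = Add(-197494, Mul(-1, Add(Mul(2, -167, Pow(-427, -1)), Mul(-1, Add(109339, -83196))))) = Add(-197494, Mul(-1, Add(Mul(2, -167, Rational(-1, 427)), Mul(-1, 26143)))) = Add(-197494, Mul(-1, Add(Rational(334, 427), -26143))) = Add(-197494, Mul(-1, Rational(-11162727, 427))) = Add(-197494, Rational(11162727, 427)) = Rational(-73167211, 427)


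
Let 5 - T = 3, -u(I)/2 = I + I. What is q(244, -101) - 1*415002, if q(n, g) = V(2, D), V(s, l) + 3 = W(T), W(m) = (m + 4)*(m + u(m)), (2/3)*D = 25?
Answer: -415041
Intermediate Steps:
D = 75/2 (D = (3/2)*25 = 75/2 ≈ 37.500)
u(I) = -4*I (u(I) = -2*(I + I) = -4*I)
T = 2 (T = 5 - 1*3 = 5 - 3 = 2)
W(m) = -3*m*(4 + m) (W(m) = (m + 4)*(m - 4*m) = (4 + m)*(-3*m) = -3*m*(4 + m))
V(s, l) = -39 (V(s, l) = -3 + 3*2*(-4 - 1*2) = -3 + 3*2*(-4 - 2) = -3 + 3*2*(-6) = -3 - 36 = -39)
q(n, g) = -39
q(244, -101) - 1*415002 = -39 - 1*415002 = -39 - 415002 = -415041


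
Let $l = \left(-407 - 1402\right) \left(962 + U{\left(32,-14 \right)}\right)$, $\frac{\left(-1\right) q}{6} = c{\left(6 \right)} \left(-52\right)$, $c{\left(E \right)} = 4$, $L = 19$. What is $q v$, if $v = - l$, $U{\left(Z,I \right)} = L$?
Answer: $2214736992$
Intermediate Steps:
$U{\left(Z,I \right)} = 19$
$q = 1248$ ($q = - 6 \cdot 4 \left(-52\right) = \left(-6\right) \left(-208\right) = 1248$)
$l = -1774629$ ($l = \left(-407 - 1402\right) \left(962 + 19\right) = \left(-1809\right) 981 = -1774629$)
$v = 1774629$ ($v = \left(-1\right) \left(-1774629\right) = 1774629$)
$q v = 1248 \cdot 1774629 = 2214736992$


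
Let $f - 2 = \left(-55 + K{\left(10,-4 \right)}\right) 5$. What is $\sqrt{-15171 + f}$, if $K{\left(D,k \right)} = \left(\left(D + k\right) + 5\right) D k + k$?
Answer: $16 i \sqrt{69} \approx 132.91 i$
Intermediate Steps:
$K{\left(D,k \right)} = k + D k \left(5 + D + k\right)$ ($K{\left(D,k \right)} = \left(5 + D + k\right) D k + k = D \left(5 + D + k\right) k + k = D k \left(5 + D + k\right) + k = k + D k \left(5 + D + k\right)$)
$f = -2493$ ($f = 2 + \left(-55 - 4 \left(1 + 10^{2} + 5 \cdot 10 + 10 \left(-4\right)\right)\right) 5 = 2 + \left(-55 - 4 \left(1 + 100 + 50 - 40\right)\right) 5 = 2 + \left(-55 - 444\right) 5 = 2 - 2495 = -2493$)
$\sqrt{-15171 + f} = \sqrt{-15171 - 2493} = \sqrt{-17664} = 16 i \sqrt{69}$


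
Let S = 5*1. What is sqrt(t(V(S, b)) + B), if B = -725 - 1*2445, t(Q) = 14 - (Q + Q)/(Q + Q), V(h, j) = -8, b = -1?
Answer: I*sqrt(3157) ≈ 56.187*I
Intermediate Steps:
S = 5
t(Q) = 13 (t(Q) = 14 - 2*Q/(2*Q) = 14 - 2*Q*1/(2*Q) = 14 - 1*1 = 14 - 1 = 13)
B = -3170 (B = -725 - 2445 = -3170)
sqrt(t(V(S, b)) + B) = sqrt(13 - 3170) = sqrt(-3157) = I*sqrt(3157)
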